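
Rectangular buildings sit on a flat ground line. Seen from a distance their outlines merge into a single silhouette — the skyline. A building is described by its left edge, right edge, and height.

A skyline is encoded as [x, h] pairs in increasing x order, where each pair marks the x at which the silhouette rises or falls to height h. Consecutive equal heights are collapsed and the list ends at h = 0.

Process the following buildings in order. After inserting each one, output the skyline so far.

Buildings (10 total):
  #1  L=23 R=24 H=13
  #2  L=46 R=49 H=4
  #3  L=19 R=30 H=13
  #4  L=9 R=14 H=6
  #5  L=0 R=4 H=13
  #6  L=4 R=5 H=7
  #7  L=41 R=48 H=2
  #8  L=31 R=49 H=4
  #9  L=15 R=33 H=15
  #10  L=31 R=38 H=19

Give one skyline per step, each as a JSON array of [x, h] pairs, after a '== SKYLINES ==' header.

== SKYLINES ==
[[23,13],[24,0]]
[[23,13],[24,0],[46,4],[49,0]]
[[19,13],[30,0],[46,4],[49,0]]
[[9,6],[14,0],[19,13],[30,0],[46,4],[49,0]]
[[0,13],[4,0],[9,6],[14,0],[19,13],[30,0],[46,4],[49,0]]
[[0,13],[4,7],[5,0],[9,6],[14,0],[19,13],[30,0],[46,4],[49,0]]
[[0,13],[4,7],[5,0],[9,6],[14,0],[19,13],[30,0],[41,2],[46,4],[49,0]]
[[0,13],[4,7],[5,0],[9,6],[14,0],[19,13],[30,0],[31,4],[49,0]]
[[0,13],[4,7],[5,0],[9,6],[14,0],[15,15],[33,4],[49,0]]
[[0,13],[4,7],[5,0],[9,6],[14,0],[15,15],[31,19],[38,4],[49,0]]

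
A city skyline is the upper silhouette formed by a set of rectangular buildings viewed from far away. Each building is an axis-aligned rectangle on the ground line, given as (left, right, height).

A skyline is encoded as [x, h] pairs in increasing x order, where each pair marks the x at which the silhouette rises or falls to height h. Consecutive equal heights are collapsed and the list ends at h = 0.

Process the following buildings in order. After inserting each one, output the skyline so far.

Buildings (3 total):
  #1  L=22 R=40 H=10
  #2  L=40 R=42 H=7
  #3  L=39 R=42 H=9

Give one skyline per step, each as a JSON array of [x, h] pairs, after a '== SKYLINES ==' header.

== SKYLINES ==
[[22,10],[40,0]]
[[22,10],[40,7],[42,0]]
[[22,10],[40,9],[42,0]]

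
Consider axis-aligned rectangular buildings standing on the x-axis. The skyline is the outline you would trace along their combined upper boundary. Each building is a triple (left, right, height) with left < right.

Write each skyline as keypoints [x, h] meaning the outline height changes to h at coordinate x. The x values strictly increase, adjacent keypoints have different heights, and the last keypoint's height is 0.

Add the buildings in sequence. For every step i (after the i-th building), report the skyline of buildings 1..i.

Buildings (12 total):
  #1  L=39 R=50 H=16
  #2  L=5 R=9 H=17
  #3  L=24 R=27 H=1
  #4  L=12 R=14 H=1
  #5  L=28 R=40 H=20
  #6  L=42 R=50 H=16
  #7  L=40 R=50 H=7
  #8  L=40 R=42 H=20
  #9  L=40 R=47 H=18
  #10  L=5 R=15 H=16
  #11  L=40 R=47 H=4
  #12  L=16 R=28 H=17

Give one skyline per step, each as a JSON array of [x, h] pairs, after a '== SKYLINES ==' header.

== SKYLINES ==
[[39,16],[50,0]]
[[5,17],[9,0],[39,16],[50,0]]
[[5,17],[9,0],[24,1],[27,0],[39,16],[50,0]]
[[5,17],[9,0],[12,1],[14,0],[24,1],[27,0],[39,16],[50,0]]
[[5,17],[9,0],[12,1],[14,0],[24,1],[27,0],[28,20],[40,16],[50,0]]
[[5,17],[9,0],[12,1],[14,0],[24,1],[27,0],[28,20],[40,16],[50,0]]
[[5,17],[9,0],[12,1],[14,0],[24,1],[27,0],[28,20],[40,16],[50,0]]
[[5,17],[9,0],[12,1],[14,0],[24,1],[27,0],[28,20],[42,16],[50,0]]
[[5,17],[9,0],[12,1],[14,0],[24,1],[27,0],[28,20],[42,18],[47,16],[50,0]]
[[5,17],[9,16],[15,0],[24,1],[27,0],[28,20],[42,18],[47,16],[50,0]]
[[5,17],[9,16],[15,0],[24,1],[27,0],[28,20],[42,18],[47,16],[50,0]]
[[5,17],[9,16],[15,0],[16,17],[28,20],[42,18],[47,16],[50,0]]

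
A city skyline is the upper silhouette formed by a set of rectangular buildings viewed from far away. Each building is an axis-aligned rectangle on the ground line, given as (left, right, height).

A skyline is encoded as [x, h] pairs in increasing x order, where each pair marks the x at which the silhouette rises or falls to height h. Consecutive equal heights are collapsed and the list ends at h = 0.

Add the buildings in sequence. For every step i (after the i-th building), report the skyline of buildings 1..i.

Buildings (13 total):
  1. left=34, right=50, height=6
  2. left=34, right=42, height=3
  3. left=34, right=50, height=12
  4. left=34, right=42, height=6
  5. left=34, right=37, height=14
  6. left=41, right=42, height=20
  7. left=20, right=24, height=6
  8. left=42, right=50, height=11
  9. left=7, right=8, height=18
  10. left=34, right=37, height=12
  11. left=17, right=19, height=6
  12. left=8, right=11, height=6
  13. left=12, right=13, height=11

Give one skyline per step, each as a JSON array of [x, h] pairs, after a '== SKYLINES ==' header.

== SKYLINES ==
[[34,6],[50,0]]
[[34,6],[50,0]]
[[34,12],[50,0]]
[[34,12],[50,0]]
[[34,14],[37,12],[50,0]]
[[34,14],[37,12],[41,20],[42,12],[50,0]]
[[20,6],[24,0],[34,14],[37,12],[41,20],[42,12],[50,0]]
[[20,6],[24,0],[34,14],[37,12],[41,20],[42,12],[50,0]]
[[7,18],[8,0],[20,6],[24,0],[34,14],[37,12],[41,20],[42,12],[50,0]]
[[7,18],[8,0],[20,6],[24,0],[34,14],[37,12],[41,20],[42,12],[50,0]]
[[7,18],[8,0],[17,6],[19,0],[20,6],[24,0],[34,14],[37,12],[41,20],[42,12],[50,0]]
[[7,18],[8,6],[11,0],[17,6],[19,0],[20,6],[24,0],[34,14],[37,12],[41,20],[42,12],[50,0]]
[[7,18],[8,6],[11,0],[12,11],[13,0],[17,6],[19,0],[20,6],[24,0],[34,14],[37,12],[41,20],[42,12],[50,0]]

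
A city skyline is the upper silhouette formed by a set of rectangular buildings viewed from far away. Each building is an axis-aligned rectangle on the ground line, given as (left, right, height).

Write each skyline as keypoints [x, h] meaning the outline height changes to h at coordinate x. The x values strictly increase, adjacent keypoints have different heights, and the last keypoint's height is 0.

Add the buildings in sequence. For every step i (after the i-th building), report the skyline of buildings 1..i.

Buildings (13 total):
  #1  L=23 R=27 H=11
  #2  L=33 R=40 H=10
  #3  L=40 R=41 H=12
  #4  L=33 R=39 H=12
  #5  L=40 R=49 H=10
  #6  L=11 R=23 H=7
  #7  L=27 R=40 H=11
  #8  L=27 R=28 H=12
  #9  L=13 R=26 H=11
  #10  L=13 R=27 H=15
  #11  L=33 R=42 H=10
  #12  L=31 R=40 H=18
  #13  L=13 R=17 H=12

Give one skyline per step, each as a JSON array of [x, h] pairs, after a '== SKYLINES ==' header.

== SKYLINES ==
[[23,11],[27,0]]
[[23,11],[27,0],[33,10],[40,0]]
[[23,11],[27,0],[33,10],[40,12],[41,0]]
[[23,11],[27,0],[33,12],[39,10],[40,12],[41,0]]
[[23,11],[27,0],[33,12],[39,10],[40,12],[41,10],[49,0]]
[[11,7],[23,11],[27,0],[33,12],[39,10],[40,12],[41,10],[49,0]]
[[11,7],[23,11],[33,12],[39,11],[40,12],[41,10],[49,0]]
[[11,7],[23,11],[27,12],[28,11],[33,12],[39,11],[40,12],[41,10],[49,0]]
[[11,7],[13,11],[27,12],[28,11],[33,12],[39,11],[40,12],[41,10],[49,0]]
[[11,7],[13,15],[27,12],[28,11],[33,12],[39,11],[40,12],[41,10],[49,0]]
[[11,7],[13,15],[27,12],[28,11],[33,12],[39,11],[40,12],[41,10],[49,0]]
[[11,7],[13,15],[27,12],[28,11],[31,18],[40,12],[41,10],[49,0]]
[[11,7],[13,15],[27,12],[28,11],[31,18],[40,12],[41,10],[49,0]]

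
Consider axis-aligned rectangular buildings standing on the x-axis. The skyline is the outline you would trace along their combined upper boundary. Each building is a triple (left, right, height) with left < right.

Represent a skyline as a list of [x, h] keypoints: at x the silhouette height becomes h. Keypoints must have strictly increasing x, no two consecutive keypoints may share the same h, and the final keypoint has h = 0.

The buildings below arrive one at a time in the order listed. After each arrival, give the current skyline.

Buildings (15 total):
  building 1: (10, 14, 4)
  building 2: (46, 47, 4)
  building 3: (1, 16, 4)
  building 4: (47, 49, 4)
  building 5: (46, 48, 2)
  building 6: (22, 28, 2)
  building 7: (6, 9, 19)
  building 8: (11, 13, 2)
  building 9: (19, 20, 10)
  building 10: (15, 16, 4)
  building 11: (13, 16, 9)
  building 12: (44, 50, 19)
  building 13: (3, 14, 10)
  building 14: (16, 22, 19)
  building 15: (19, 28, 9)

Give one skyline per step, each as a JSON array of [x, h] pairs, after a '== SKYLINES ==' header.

== SKYLINES ==
[[10,4],[14,0]]
[[10,4],[14,0],[46,4],[47,0]]
[[1,4],[16,0],[46,4],[47,0]]
[[1,4],[16,0],[46,4],[49,0]]
[[1,4],[16,0],[46,4],[49,0]]
[[1,4],[16,0],[22,2],[28,0],[46,4],[49,0]]
[[1,4],[6,19],[9,4],[16,0],[22,2],[28,0],[46,4],[49,0]]
[[1,4],[6,19],[9,4],[16,0],[22,2],[28,0],[46,4],[49,0]]
[[1,4],[6,19],[9,4],[16,0],[19,10],[20,0],[22,2],[28,0],[46,4],[49,0]]
[[1,4],[6,19],[9,4],[16,0],[19,10],[20,0],[22,2],[28,0],[46,4],[49,0]]
[[1,4],[6,19],[9,4],[13,9],[16,0],[19,10],[20,0],[22,2],[28,0],[46,4],[49,0]]
[[1,4],[6,19],[9,4],[13,9],[16,0],[19,10],[20,0],[22,2],[28,0],[44,19],[50,0]]
[[1,4],[3,10],[6,19],[9,10],[14,9],[16,0],[19,10],[20,0],[22,2],[28,0],[44,19],[50,0]]
[[1,4],[3,10],[6,19],[9,10],[14,9],[16,19],[22,2],[28,0],[44,19],[50,0]]
[[1,4],[3,10],[6,19],[9,10],[14,9],[16,19],[22,9],[28,0],[44,19],[50,0]]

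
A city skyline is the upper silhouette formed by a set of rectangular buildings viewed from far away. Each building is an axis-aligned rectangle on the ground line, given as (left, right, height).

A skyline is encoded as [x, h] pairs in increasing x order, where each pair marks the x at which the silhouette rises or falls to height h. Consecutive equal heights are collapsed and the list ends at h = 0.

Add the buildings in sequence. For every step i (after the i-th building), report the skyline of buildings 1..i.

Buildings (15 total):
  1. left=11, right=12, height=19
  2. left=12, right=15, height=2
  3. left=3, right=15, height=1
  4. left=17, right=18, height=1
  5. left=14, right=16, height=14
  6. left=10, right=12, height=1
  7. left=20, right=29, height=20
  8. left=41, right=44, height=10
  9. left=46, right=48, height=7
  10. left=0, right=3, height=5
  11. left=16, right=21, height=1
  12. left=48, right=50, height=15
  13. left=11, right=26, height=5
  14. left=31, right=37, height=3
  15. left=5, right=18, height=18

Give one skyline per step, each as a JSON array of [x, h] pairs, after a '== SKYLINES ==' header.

== SKYLINES ==
[[11,19],[12,0]]
[[11,19],[12,2],[15,0]]
[[3,1],[11,19],[12,2],[15,0]]
[[3,1],[11,19],[12,2],[15,0],[17,1],[18,0]]
[[3,1],[11,19],[12,2],[14,14],[16,0],[17,1],[18,0]]
[[3,1],[11,19],[12,2],[14,14],[16,0],[17,1],[18,0]]
[[3,1],[11,19],[12,2],[14,14],[16,0],[17,1],[18,0],[20,20],[29,0]]
[[3,1],[11,19],[12,2],[14,14],[16,0],[17,1],[18,0],[20,20],[29,0],[41,10],[44,0]]
[[3,1],[11,19],[12,2],[14,14],[16,0],[17,1],[18,0],[20,20],[29,0],[41,10],[44,0],[46,7],[48,0]]
[[0,5],[3,1],[11,19],[12,2],[14,14],[16,0],[17,1],[18,0],[20,20],[29,0],[41,10],[44,0],[46,7],[48,0]]
[[0,5],[3,1],[11,19],[12,2],[14,14],[16,1],[20,20],[29,0],[41,10],[44,0],[46,7],[48,0]]
[[0,5],[3,1],[11,19],[12,2],[14,14],[16,1],[20,20],[29,0],[41,10],[44,0],[46,7],[48,15],[50,0]]
[[0,5],[3,1],[11,19],[12,5],[14,14],[16,5],[20,20],[29,0],[41,10],[44,0],[46,7],[48,15],[50,0]]
[[0,5],[3,1],[11,19],[12,5],[14,14],[16,5],[20,20],[29,0],[31,3],[37,0],[41,10],[44,0],[46,7],[48,15],[50,0]]
[[0,5],[3,1],[5,18],[11,19],[12,18],[18,5],[20,20],[29,0],[31,3],[37,0],[41,10],[44,0],[46,7],[48,15],[50,0]]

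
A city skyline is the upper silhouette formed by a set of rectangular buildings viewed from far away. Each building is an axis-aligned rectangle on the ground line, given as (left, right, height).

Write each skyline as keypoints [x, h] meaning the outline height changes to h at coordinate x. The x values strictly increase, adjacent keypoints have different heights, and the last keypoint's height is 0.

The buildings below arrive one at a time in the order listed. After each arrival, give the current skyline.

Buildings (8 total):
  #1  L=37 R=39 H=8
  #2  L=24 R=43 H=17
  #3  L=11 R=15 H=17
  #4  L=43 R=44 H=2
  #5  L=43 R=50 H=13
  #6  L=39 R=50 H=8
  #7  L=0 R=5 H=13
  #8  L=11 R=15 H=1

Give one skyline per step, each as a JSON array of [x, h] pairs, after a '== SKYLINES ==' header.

== SKYLINES ==
[[37,8],[39,0]]
[[24,17],[43,0]]
[[11,17],[15,0],[24,17],[43,0]]
[[11,17],[15,0],[24,17],[43,2],[44,0]]
[[11,17],[15,0],[24,17],[43,13],[50,0]]
[[11,17],[15,0],[24,17],[43,13],[50,0]]
[[0,13],[5,0],[11,17],[15,0],[24,17],[43,13],[50,0]]
[[0,13],[5,0],[11,17],[15,0],[24,17],[43,13],[50,0]]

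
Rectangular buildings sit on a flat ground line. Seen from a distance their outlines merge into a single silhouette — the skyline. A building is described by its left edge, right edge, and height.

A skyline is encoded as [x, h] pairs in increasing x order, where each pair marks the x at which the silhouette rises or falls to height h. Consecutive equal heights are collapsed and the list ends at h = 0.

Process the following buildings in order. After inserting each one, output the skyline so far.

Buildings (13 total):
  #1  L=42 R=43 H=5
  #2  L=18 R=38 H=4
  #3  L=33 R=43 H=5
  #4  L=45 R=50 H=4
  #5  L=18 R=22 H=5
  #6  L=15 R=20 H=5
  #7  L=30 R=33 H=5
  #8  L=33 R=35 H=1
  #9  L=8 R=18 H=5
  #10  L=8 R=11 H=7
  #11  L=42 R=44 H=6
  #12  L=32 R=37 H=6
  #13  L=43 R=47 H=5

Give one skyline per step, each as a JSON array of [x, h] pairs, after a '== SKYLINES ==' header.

== SKYLINES ==
[[42,5],[43,0]]
[[18,4],[38,0],[42,5],[43,0]]
[[18,4],[33,5],[43,0]]
[[18,4],[33,5],[43,0],[45,4],[50,0]]
[[18,5],[22,4],[33,5],[43,0],[45,4],[50,0]]
[[15,5],[22,4],[33,5],[43,0],[45,4],[50,0]]
[[15,5],[22,4],[30,5],[43,0],[45,4],[50,0]]
[[15,5],[22,4],[30,5],[43,0],[45,4],[50,0]]
[[8,5],[22,4],[30,5],[43,0],[45,4],[50,0]]
[[8,7],[11,5],[22,4],[30,5],[43,0],[45,4],[50,0]]
[[8,7],[11,5],[22,4],[30,5],[42,6],[44,0],[45,4],[50,0]]
[[8,7],[11,5],[22,4],[30,5],[32,6],[37,5],[42,6],[44,0],[45,4],[50,0]]
[[8,7],[11,5],[22,4],[30,5],[32,6],[37,5],[42,6],[44,5],[47,4],[50,0]]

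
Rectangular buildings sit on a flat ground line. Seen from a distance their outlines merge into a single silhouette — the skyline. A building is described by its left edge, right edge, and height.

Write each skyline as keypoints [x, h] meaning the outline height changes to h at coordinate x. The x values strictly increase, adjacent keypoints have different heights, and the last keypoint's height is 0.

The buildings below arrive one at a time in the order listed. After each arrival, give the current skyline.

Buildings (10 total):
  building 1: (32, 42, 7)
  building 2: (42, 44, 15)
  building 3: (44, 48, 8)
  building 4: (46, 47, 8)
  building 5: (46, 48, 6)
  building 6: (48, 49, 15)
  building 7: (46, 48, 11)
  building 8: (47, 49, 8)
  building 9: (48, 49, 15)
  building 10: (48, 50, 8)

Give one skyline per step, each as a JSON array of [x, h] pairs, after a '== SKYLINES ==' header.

== SKYLINES ==
[[32,7],[42,0]]
[[32,7],[42,15],[44,0]]
[[32,7],[42,15],[44,8],[48,0]]
[[32,7],[42,15],[44,8],[48,0]]
[[32,7],[42,15],[44,8],[48,0]]
[[32,7],[42,15],[44,8],[48,15],[49,0]]
[[32,7],[42,15],[44,8],[46,11],[48,15],[49,0]]
[[32,7],[42,15],[44,8],[46,11],[48,15],[49,0]]
[[32,7],[42,15],[44,8],[46,11],[48,15],[49,0]]
[[32,7],[42,15],[44,8],[46,11],[48,15],[49,8],[50,0]]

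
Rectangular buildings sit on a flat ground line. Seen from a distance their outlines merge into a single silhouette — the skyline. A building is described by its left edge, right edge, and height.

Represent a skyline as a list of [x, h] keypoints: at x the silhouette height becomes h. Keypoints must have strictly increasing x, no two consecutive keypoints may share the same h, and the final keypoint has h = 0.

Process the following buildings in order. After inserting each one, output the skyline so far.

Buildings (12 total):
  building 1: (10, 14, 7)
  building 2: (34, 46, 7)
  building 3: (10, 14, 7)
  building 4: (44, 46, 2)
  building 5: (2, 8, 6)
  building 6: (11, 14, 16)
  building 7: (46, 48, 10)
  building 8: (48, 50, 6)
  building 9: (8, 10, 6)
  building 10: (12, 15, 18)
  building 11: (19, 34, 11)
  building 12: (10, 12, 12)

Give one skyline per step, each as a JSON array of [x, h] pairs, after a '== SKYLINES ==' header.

== SKYLINES ==
[[10,7],[14,0]]
[[10,7],[14,0],[34,7],[46,0]]
[[10,7],[14,0],[34,7],[46,0]]
[[10,7],[14,0],[34,7],[46,0]]
[[2,6],[8,0],[10,7],[14,0],[34,7],[46,0]]
[[2,6],[8,0],[10,7],[11,16],[14,0],[34,7],[46,0]]
[[2,6],[8,0],[10,7],[11,16],[14,0],[34,7],[46,10],[48,0]]
[[2,6],[8,0],[10,7],[11,16],[14,0],[34,7],[46,10],[48,6],[50,0]]
[[2,6],[10,7],[11,16],[14,0],[34,7],[46,10],[48,6],[50,0]]
[[2,6],[10,7],[11,16],[12,18],[15,0],[34,7],[46,10],[48,6],[50,0]]
[[2,6],[10,7],[11,16],[12,18],[15,0],[19,11],[34,7],[46,10],[48,6],[50,0]]
[[2,6],[10,12],[11,16],[12,18],[15,0],[19,11],[34,7],[46,10],[48,6],[50,0]]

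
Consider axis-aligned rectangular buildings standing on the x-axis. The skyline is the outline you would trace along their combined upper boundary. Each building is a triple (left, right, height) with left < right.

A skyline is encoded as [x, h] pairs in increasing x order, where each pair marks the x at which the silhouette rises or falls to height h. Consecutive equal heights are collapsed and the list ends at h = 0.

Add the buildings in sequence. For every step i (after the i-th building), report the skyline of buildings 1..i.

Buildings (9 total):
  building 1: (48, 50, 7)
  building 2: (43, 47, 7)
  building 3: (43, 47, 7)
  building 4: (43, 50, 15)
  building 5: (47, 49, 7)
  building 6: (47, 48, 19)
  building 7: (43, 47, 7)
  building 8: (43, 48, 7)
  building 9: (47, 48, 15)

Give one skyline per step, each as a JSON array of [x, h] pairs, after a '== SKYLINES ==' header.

== SKYLINES ==
[[48,7],[50,0]]
[[43,7],[47,0],[48,7],[50,0]]
[[43,7],[47,0],[48,7],[50,0]]
[[43,15],[50,0]]
[[43,15],[50,0]]
[[43,15],[47,19],[48,15],[50,0]]
[[43,15],[47,19],[48,15],[50,0]]
[[43,15],[47,19],[48,15],[50,0]]
[[43,15],[47,19],[48,15],[50,0]]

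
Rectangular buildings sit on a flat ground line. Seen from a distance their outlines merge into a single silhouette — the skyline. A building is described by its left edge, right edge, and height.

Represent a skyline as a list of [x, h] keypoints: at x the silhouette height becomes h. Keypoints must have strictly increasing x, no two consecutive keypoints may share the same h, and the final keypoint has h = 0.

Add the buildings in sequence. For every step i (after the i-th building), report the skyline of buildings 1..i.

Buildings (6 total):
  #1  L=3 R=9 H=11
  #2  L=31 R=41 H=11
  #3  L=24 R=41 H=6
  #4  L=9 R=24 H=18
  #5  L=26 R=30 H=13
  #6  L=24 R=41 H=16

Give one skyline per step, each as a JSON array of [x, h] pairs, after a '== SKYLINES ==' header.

== SKYLINES ==
[[3,11],[9,0]]
[[3,11],[9,0],[31,11],[41,0]]
[[3,11],[9,0],[24,6],[31,11],[41,0]]
[[3,11],[9,18],[24,6],[31,11],[41,0]]
[[3,11],[9,18],[24,6],[26,13],[30,6],[31,11],[41,0]]
[[3,11],[9,18],[24,16],[41,0]]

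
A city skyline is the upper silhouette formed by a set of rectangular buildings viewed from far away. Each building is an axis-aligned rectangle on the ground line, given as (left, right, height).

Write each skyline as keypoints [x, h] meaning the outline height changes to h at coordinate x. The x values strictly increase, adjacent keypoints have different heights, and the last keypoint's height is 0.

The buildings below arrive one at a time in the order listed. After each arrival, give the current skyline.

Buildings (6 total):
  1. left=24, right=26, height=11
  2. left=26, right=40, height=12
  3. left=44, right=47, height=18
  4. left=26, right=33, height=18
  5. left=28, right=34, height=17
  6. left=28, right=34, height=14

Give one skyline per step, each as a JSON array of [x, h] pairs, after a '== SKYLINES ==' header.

== SKYLINES ==
[[24,11],[26,0]]
[[24,11],[26,12],[40,0]]
[[24,11],[26,12],[40,0],[44,18],[47,0]]
[[24,11],[26,18],[33,12],[40,0],[44,18],[47,0]]
[[24,11],[26,18],[33,17],[34,12],[40,0],[44,18],[47,0]]
[[24,11],[26,18],[33,17],[34,12],[40,0],[44,18],[47,0]]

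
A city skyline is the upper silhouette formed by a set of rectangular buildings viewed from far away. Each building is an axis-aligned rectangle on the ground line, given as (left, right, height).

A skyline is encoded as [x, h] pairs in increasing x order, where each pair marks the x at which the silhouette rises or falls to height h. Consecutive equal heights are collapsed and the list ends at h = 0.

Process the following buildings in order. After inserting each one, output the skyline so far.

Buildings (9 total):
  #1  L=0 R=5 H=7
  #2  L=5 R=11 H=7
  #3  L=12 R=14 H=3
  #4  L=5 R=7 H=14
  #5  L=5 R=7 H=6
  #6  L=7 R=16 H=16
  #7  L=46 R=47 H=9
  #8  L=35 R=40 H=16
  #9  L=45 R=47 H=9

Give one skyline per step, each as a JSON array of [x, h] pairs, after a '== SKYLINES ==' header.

== SKYLINES ==
[[0,7],[5,0]]
[[0,7],[11,0]]
[[0,7],[11,0],[12,3],[14,0]]
[[0,7],[5,14],[7,7],[11,0],[12,3],[14,0]]
[[0,7],[5,14],[7,7],[11,0],[12,3],[14,0]]
[[0,7],[5,14],[7,16],[16,0]]
[[0,7],[5,14],[7,16],[16,0],[46,9],[47,0]]
[[0,7],[5,14],[7,16],[16,0],[35,16],[40,0],[46,9],[47,0]]
[[0,7],[5,14],[7,16],[16,0],[35,16],[40,0],[45,9],[47,0]]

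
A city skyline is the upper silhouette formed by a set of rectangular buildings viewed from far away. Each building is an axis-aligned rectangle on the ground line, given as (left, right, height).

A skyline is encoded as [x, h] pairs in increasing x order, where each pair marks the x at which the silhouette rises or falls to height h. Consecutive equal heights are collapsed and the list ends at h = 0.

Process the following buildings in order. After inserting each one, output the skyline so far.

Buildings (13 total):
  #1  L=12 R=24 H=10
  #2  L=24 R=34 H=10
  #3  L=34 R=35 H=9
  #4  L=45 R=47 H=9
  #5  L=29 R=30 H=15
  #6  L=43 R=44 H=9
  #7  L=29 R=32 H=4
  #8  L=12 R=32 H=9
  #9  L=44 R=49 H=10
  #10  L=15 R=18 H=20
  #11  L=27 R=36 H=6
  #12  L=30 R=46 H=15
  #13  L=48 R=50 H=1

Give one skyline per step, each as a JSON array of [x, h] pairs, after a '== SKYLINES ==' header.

== SKYLINES ==
[[12,10],[24,0]]
[[12,10],[34,0]]
[[12,10],[34,9],[35,0]]
[[12,10],[34,9],[35,0],[45,9],[47,0]]
[[12,10],[29,15],[30,10],[34,9],[35,0],[45,9],[47,0]]
[[12,10],[29,15],[30,10],[34,9],[35,0],[43,9],[44,0],[45,9],[47,0]]
[[12,10],[29,15],[30,10],[34,9],[35,0],[43,9],[44,0],[45,9],[47,0]]
[[12,10],[29,15],[30,10],[34,9],[35,0],[43,9],[44,0],[45,9],[47,0]]
[[12,10],[29,15],[30,10],[34,9],[35,0],[43,9],[44,10],[49,0]]
[[12,10],[15,20],[18,10],[29,15],[30,10],[34,9],[35,0],[43,9],[44,10],[49,0]]
[[12,10],[15,20],[18,10],[29,15],[30,10],[34,9],[35,6],[36,0],[43,9],[44,10],[49,0]]
[[12,10],[15,20],[18,10],[29,15],[46,10],[49,0]]
[[12,10],[15,20],[18,10],[29,15],[46,10],[49,1],[50,0]]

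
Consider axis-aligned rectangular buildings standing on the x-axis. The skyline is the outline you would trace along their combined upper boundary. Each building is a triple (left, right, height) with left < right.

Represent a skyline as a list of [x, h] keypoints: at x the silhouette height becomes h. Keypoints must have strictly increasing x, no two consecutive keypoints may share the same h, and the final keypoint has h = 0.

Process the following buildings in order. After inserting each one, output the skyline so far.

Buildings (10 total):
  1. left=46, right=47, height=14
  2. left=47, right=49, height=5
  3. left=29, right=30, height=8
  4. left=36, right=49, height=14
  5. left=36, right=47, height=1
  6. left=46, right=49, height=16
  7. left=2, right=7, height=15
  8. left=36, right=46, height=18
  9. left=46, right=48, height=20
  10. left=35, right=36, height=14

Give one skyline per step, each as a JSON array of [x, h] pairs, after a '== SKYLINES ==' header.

== SKYLINES ==
[[46,14],[47,0]]
[[46,14],[47,5],[49,0]]
[[29,8],[30,0],[46,14],[47,5],[49,0]]
[[29,8],[30,0],[36,14],[49,0]]
[[29,8],[30,0],[36,14],[49,0]]
[[29,8],[30,0],[36,14],[46,16],[49,0]]
[[2,15],[7,0],[29,8],[30,0],[36,14],[46,16],[49,0]]
[[2,15],[7,0],[29,8],[30,0],[36,18],[46,16],[49,0]]
[[2,15],[7,0],[29,8],[30,0],[36,18],[46,20],[48,16],[49,0]]
[[2,15],[7,0],[29,8],[30,0],[35,14],[36,18],[46,20],[48,16],[49,0]]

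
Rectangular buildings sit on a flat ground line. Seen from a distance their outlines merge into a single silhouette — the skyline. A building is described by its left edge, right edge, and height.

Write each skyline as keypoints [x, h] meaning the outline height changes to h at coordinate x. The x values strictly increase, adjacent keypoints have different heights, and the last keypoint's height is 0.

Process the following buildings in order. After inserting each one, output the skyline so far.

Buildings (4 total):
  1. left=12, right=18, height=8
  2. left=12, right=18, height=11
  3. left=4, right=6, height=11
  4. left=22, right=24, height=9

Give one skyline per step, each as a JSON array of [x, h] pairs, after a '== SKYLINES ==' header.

== SKYLINES ==
[[12,8],[18,0]]
[[12,11],[18,0]]
[[4,11],[6,0],[12,11],[18,0]]
[[4,11],[6,0],[12,11],[18,0],[22,9],[24,0]]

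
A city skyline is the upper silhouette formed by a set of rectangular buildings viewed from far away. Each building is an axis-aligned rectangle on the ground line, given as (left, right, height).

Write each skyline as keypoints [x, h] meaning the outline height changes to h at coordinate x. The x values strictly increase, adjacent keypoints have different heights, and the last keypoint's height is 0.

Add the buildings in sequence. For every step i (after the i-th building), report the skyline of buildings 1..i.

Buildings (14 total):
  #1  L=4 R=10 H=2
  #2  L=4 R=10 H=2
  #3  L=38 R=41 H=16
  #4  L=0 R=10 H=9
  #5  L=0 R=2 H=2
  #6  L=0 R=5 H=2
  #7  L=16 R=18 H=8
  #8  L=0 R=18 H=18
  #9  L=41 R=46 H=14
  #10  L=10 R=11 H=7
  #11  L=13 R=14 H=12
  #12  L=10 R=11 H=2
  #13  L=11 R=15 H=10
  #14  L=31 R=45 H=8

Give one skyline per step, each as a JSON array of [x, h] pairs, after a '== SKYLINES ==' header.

== SKYLINES ==
[[4,2],[10,0]]
[[4,2],[10,0]]
[[4,2],[10,0],[38,16],[41,0]]
[[0,9],[10,0],[38,16],[41,0]]
[[0,9],[10,0],[38,16],[41,0]]
[[0,9],[10,0],[38,16],[41,0]]
[[0,9],[10,0],[16,8],[18,0],[38,16],[41,0]]
[[0,18],[18,0],[38,16],[41,0]]
[[0,18],[18,0],[38,16],[41,14],[46,0]]
[[0,18],[18,0],[38,16],[41,14],[46,0]]
[[0,18],[18,0],[38,16],[41,14],[46,0]]
[[0,18],[18,0],[38,16],[41,14],[46,0]]
[[0,18],[18,0],[38,16],[41,14],[46,0]]
[[0,18],[18,0],[31,8],[38,16],[41,14],[46,0]]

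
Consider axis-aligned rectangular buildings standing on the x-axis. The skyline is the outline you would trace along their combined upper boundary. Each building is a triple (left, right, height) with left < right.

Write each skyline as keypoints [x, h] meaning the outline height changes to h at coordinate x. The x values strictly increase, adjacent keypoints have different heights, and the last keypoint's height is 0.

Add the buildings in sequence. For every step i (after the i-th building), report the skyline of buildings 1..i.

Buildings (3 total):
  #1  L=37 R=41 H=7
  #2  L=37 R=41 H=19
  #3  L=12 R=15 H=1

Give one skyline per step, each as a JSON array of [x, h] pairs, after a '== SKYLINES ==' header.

== SKYLINES ==
[[37,7],[41,0]]
[[37,19],[41,0]]
[[12,1],[15,0],[37,19],[41,0]]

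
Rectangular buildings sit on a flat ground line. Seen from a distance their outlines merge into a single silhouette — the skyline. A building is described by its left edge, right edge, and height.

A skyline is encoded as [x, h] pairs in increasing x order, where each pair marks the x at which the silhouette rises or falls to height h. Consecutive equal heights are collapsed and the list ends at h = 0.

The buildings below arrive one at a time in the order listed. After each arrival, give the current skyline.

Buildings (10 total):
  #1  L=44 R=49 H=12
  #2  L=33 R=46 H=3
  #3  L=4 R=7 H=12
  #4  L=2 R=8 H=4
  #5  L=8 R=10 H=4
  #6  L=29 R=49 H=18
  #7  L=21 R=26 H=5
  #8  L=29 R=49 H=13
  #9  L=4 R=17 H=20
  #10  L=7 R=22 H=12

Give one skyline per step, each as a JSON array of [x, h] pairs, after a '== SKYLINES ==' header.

== SKYLINES ==
[[44,12],[49,0]]
[[33,3],[44,12],[49,0]]
[[4,12],[7,0],[33,3],[44,12],[49,0]]
[[2,4],[4,12],[7,4],[8,0],[33,3],[44,12],[49,0]]
[[2,4],[4,12],[7,4],[10,0],[33,3],[44,12],[49,0]]
[[2,4],[4,12],[7,4],[10,0],[29,18],[49,0]]
[[2,4],[4,12],[7,4],[10,0],[21,5],[26,0],[29,18],[49,0]]
[[2,4],[4,12],[7,4],[10,0],[21,5],[26,0],[29,18],[49,0]]
[[2,4],[4,20],[17,0],[21,5],[26,0],[29,18],[49,0]]
[[2,4],[4,20],[17,12],[22,5],[26,0],[29,18],[49,0]]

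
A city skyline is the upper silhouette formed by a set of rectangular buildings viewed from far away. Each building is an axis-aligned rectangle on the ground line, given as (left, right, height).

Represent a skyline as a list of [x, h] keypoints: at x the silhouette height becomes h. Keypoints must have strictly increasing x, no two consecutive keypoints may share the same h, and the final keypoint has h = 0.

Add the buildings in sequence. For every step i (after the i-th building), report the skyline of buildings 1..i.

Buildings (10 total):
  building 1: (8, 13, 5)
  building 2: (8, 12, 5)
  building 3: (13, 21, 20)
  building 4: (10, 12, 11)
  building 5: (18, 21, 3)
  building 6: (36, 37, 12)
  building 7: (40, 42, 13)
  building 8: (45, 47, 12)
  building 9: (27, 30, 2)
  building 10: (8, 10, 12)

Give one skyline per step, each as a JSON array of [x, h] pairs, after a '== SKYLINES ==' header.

== SKYLINES ==
[[8,5],[13,0]]
[[8,5],[13,0]]
[[8,5],[13,20],[21,0]]
[[8,5],[10,11],[12,5],[13,20],[21,0]]
[[8,5],[10,11],[12,5],[13,20],[21,0]]
[[8,5],[10,11],[12,5],[13,20],[21,0],[36,12],[37,0]]
[[8,5],[10,11],[12,5],[13,20],[21,0],[36,12],[37,0],[40,13],[42,0]]
[[8,5],[10,11],[12,5],[13,20],[21,0],[36,12],[37,0],[40,13],[42,0],[45,12],[47,0]]
[[8,5],[10,11],[12,5],[13,20],[21,0],[27,2],[30,0],[36,12],[37,0],[40,13],[42,0],[45,12],[47,0]]
[[8,12],[10,11],[12,5],[13,20],[21,0],[27,2],[30,0],[36,12],[37,0],[40,13],[42,0],[45,12],[47,0]]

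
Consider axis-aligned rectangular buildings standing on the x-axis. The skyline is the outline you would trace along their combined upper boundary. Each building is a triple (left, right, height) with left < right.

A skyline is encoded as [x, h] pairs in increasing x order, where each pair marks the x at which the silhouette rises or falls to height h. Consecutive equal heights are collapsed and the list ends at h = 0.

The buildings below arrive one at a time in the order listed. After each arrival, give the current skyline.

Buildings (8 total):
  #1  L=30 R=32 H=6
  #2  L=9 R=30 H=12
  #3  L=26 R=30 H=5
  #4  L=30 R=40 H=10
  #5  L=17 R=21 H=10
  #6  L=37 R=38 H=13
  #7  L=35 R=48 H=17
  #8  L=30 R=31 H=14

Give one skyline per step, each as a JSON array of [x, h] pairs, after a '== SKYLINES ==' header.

== SKYLINES ==
[[30,6],[32,0]]
[[9,12],[30,6],[32,0]]
[[9,12],[30,6],[32,0]]
[[9,12],[30,10],[40,0]]
[[9,12],[30,10],[40,0]]
[[9,12],[30,10],[37,13],[38,10],[40,0]]
[[9,12],[30,10],[35,17],[48,0]]
[[9,12],[30,14],[31,10],[35,17],[48,0]]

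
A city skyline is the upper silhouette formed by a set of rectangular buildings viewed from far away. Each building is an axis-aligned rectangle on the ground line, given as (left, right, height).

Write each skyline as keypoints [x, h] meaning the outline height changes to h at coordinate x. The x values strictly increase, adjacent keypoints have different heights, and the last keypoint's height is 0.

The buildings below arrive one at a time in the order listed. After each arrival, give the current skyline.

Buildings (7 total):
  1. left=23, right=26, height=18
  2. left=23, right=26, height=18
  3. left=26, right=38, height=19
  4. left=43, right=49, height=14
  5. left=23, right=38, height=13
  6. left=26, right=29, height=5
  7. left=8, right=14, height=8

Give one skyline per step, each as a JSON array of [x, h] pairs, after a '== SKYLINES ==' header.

== SKYLINES ==
[[23,18],[26,0]]
[[23,18],[26,0]]
[[23,18],[26,19],[38,0]]
[[23,18],[26,19],[38,0],[43,14],[49,0]]
[[23,18],[26,19],[38,0],[43,14],[49,0]]
[[23,18],[26,19],[38,0],[43,14],[49,0]]
[[8,8],[14,0],[23,18],[26,19],[38,0],[43,14],[49,0]]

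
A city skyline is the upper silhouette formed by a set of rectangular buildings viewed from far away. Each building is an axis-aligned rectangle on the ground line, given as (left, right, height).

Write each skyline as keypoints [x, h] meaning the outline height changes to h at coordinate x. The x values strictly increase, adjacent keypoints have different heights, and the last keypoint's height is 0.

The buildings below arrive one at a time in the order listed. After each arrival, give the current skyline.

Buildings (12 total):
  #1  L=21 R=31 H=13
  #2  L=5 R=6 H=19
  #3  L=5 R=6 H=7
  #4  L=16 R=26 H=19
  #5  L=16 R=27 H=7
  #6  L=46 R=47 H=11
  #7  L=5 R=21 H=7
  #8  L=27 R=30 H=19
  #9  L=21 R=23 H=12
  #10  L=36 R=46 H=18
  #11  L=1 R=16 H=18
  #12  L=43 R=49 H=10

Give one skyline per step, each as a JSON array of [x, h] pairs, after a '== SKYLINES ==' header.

== SKYLINES ==
[[21,13],[31,0]]
[[5,19],[6,0],[21,13],[31,0]]
[[5,19],[6,0],[21,13],[31,0]]
[[5,19],[6,0],[16,19],[26,13],[31,0]]
[[5,19],[6,0],[16,19],[26,13],[31,0]]
[[5,19],[6,0],[16,19],[26,13],[31,0],[46,11],[47,0]]
[[5,19],[6,7],[16,19],[26,13],[31,0],[46,11],[47,0]]
[[5,19],[6,7],[16,19],[26,13],[27,19],[30,13],[31,0],[46,11],[47,0]]
[[5,19],[6,7],[16,19],[26,13],[27,19],[30,13],[31,0],[46,11],[47,0]]
[[5,19],[6,7],[16,19],[26,13],[27,19],[30,13],[31,0],[36,18],[46,11],[47,0]]
[[1,18],[5,19],[6,18],[16,19],[26,13],[27,19],[30,13],[31,0],[36,18],[46,11],[47,0]]
[[1,18],[5,19],[6,18],[16,19],[26,13],[27,19],[30,13],[31,0],[36,18],[46,11],[47,10],[49,0]]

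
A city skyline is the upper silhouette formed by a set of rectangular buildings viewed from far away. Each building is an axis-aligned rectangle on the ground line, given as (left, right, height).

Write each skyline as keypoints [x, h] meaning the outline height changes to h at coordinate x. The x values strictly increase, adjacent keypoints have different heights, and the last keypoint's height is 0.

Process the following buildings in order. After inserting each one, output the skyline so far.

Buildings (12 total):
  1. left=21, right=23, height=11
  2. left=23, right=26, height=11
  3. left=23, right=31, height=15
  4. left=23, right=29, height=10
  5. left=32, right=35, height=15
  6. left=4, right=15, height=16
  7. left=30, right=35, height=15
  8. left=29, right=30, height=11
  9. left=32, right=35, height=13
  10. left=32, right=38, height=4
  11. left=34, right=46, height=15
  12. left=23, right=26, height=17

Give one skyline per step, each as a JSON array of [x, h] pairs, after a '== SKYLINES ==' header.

== SKYLINES ==
[[21,11],[23,0]]
[[21,11],[26,0]]
[[21,11],[23,15],[31,0]]
[[21,11],[23,15],[31,0]]
[[21,11],[23,15],[31,0],[32,15],[35,0]]
[[4,16],[15,0],[21,11],[23,15],[31,0],[32,15],[35,0]]
[[4,16],[15,0],[21,11],[23,15],[35,0]]
[[4,16],[15,0],[21,11],[23,15],[35,0]]
[[4,16],[15,0],[21,11],[23,15],[35,0]]
[[4,16],[15,0],[21,11],[23,15],[35,4],[38,0]]
[[4,16],[15,0],[21,11],[23,15],[46,0]]
[[4,16],[15,0],[21,11],[23,17],[26,15],[46,0]]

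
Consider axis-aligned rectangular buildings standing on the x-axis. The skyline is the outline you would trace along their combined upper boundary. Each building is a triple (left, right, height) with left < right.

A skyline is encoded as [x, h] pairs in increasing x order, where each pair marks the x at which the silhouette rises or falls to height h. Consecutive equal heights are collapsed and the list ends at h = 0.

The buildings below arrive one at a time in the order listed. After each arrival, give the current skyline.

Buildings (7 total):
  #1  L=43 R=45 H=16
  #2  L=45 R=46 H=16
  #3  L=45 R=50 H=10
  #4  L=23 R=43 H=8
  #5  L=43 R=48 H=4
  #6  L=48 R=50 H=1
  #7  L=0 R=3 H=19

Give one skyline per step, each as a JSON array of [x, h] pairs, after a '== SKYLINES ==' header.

== SKYLINES ==
[[43,16],[45,0]]
[[43,16],[46,0]]
[[43,16],[46,10],[50,0]]
[[23,8],[43,16],[46,10],[50,0]]
[[23,8],[43,16],[46,10],[50,0]]
[[23,8],[43,16],[46,10],[50,0]]
[[0,19],[3,0],[23,8],[43,16],[46,10],[50,0]]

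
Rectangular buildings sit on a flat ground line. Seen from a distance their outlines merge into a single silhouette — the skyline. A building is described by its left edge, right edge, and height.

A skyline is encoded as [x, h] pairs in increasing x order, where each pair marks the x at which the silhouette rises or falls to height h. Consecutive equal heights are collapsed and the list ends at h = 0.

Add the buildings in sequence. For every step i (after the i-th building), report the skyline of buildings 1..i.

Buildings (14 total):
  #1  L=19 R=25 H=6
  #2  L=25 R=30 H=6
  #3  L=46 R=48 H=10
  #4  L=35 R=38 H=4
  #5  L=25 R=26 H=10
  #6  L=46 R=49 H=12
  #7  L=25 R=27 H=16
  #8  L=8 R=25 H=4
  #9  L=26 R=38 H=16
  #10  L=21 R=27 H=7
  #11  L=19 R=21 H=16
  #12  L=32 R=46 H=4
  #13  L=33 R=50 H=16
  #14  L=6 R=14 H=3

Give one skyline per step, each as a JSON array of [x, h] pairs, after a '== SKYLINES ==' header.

== SKYLINES ==
[[19,6],[25,0]]
[[19,6],[30,0]]
[[19,6],[30,0],[46,10],[48,0]]
[[19,6],[30,0],[35,4],[38,0],[46,10],[48,0]]
[[19,6],[25,10],[26,6],[30,0],[35,4],[38,0],[46,10],[48,0]]
[[19,6],[25,10],[26,6],[30,0],[35,4],[38,0],[46,12],[49,0]]
[[19,6],[25,16],[27,6],[30,0],[35,4],[38,0],[46,12],[49,0]]
[[8,4],[19,6],[25,16],[27,6],[30,0],[35,4],[38,0],[46,12],[49,0]]
[[8,4],[19,6],[25,16],[38,0],[46,12],[49,0]]
[[8,4],[19,6],[21,7],[25,16],[38,0],[46,12],[49,0]]
[[8,4],[19,16],[21,7],[25,16],[38,0],[46,12],[49,0]]
[[8,4],[19,16],[21,7],[25,16],[38,4],[46,12],[49,0]]
[[8,4],[19,16],[21,7],[25,16],[50,0]]
[[6,3],[8,4],[19,16],[21,7],[25,16],[50,0]]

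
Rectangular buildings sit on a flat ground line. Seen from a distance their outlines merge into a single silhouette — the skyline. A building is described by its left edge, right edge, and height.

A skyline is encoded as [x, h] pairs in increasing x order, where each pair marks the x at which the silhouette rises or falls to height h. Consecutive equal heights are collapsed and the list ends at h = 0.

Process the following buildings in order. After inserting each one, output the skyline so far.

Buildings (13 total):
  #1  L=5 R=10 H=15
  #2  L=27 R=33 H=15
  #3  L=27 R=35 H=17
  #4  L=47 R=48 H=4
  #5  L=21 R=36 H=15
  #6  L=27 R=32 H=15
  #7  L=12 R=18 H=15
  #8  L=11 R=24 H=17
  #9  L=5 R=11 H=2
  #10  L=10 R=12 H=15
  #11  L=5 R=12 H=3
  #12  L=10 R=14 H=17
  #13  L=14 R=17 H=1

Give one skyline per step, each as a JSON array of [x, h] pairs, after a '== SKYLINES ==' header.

== SKYLINES ==
[[5,15],[10,0]]
[[5,15],[10,0],[27,15],[33,0]]
[[5,15],[10,0],[27,17],[35,0]]
[[5,15],[10,0],[27,17],[35,0],[47,4],[48,0]]
[[5,15],[10,0],[21,15],[27,17],[35,15],[36,0],[47,4],[48,0]]
[[5,15],[10,0],[21,15],[27,17],[35,15],[36,0],[47,4],[48,0]]
[[5,15],[10,0],[12,15],[18,0],[21,15],[27,17],[35,15],[36,0],[47,4],[48,0]]
[[5,15],[10,0],[11,17],[24,15],[27,17],[35,15],[36,0],[47,4],[48,0]]
[[5,15],[10,2],[11,17],[24,15],[27,17],[35,15],[36,0],[47,4],[48,0]]
[[5,15],[11,17],[24,15],[27,17],[35,15],[36,0],[47,4],[48,0]]
[[5,15],[11,17],[24,15],[27,17],[35,15],[36,0],[47,4],[48,0]]
[[5,15],[10,17],[24,15],[27,17],[35,15],[36,0],[47,4],[48,0]]
[[5,15],[10,17],[24,15],[27,17],[35,15],[36,0],[47,4],[48,0]]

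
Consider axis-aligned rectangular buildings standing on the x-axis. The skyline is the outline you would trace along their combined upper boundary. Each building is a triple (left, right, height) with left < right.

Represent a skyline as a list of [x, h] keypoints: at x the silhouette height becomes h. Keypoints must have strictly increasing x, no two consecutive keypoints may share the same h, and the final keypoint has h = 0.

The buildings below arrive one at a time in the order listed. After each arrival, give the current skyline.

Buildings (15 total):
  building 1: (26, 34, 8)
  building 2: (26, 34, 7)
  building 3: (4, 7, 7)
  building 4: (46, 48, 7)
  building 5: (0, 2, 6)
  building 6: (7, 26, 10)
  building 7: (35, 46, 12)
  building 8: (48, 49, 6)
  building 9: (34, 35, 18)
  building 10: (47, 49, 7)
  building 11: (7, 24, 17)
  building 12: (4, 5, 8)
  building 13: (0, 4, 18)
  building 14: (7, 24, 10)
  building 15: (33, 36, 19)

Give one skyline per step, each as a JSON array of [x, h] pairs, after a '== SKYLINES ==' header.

== SKYLINES ==
[[26,8],[34,0]]
[[26,8],[34,0]]
[[4,7],[7,0],[26,8],[34,0]]
[[4,7],[7,0],[26,8],[34,0],[46,7],[48,0]]
[[0,6],[2,0],[4,7],[7,0],[26,8],[34,0],[46,7],[48,0]]
[[0,6],[2,0],[4,7],[7,10],[26,8],[34,0],[46,7],[48,0]]
[[0,6],[2,0],[4,7],[7,10],[26,8],[34,0],[35,12],[46,7],[48,0]]
[[0,6],[2,0],[4,7],[7,10],[26,8],[34,0],[35,12],[46,7],[48,6],[49,0]]
[[0,6],[2,0],[4,7],[7,10],[26,8],[34,18],[35,12],[46,7],[48,6],[49,0]]
[[0,6],[2,0],[4,7],[7,10],[26,8],[34,18],[35,12],[46,7],[49,0]]
[[0,6],[2,0],[4,7],[7,17],[24,10],[26,8],[34,18],[35,12],[46,7],[49,0]]
[[0,6],[2,0],[4,8],[5,7],[7,17],[24,10],[26,8],[34,18],[35,12],[46,7],[49,0]]
[[0,18],[4,8],[5,7],[7,17],[24,10],[26,8],[34,18],[35,12],[46,7],[49,0]]
[[0,18],[4,8],[5,7],[7,17],[24,10],[26,8],[34,18],[35,12],[46,7],[49,0]]
[[0,18],[4,8],[5,7],[7,17],[24,10],[26,8],[33,19],[36,12],[46,7],[49,0]]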